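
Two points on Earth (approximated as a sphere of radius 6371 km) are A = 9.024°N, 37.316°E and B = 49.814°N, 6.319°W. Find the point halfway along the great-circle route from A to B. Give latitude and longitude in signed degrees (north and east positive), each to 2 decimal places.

Central angle δ = 0.9508 rad. Interpolating on the sphere with fraction f = 0.5:
P = [sin((1−f)δ)·A + sin(fδ)·B] / sin δ = 0.5624·A + 0.5624·B in Cartesian coordinates,
giving P = (0.8024, 0.2967, 0.5178), i.e. latitude 31.19°, longitude 20.30°.

31.19°, 20.30°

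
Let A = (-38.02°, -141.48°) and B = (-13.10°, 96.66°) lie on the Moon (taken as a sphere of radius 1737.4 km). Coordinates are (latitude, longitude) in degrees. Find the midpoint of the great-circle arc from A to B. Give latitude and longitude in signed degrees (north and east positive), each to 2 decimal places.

-44.04°, 146.83°

Central angle δ = 1.8394 rad. Interpolating on the sphere with fraction f = 0.5:
P = [sin((1−f)δ)·A + sin(fδ)·B] / sin δ = 0.8250·A + 0.8250·B in Cartesian coordinates,
giving P = (-0.6017, 0.3933, -0.6951), i.e. latitude -44.04°, longitude 146.83°.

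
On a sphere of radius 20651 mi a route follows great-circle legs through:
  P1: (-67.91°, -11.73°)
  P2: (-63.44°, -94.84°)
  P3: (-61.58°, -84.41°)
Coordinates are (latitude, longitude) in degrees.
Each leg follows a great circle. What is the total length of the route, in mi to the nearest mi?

Leg P1→P2: central angle 0.5567 rad, distance 11497.3 mi.
Leg P2→P3: central angle 0.0900 rad, distance 1857.6 mi.
Total: 11497.3 + 1857.6 ≈ 13355 mi.

13355 mi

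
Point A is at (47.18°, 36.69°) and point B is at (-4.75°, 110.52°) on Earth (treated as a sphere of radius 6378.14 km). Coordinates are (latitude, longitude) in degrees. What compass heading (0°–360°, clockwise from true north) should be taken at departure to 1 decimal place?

With φ₁ = 0.8234, φ₂ = -0.0829, Δλ = 1.2886 rad, the forward-azimuth formula gives
θ = atan2( sin Δλ cos φ₂ , cos φ₁ sin φ₂ − sin φ₁ cos φ₂ cos Δλ ) = atan2(0.9571, -0.2599) = 105.19°.
So the initial bearing is 105.2°.

105.2°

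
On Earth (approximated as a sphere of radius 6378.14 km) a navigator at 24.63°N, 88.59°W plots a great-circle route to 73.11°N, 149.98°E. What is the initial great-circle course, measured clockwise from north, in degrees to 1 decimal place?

With φ₁ = 0.4299, φ₂ = 1.2760, Δλ = -2.1194 rad, the forward-azimuth formula gives
θ = atan2( sin Δλ cos φ₂ , cos φ₁ sin φ₂ − sin φ₁ cos φ₂ cos Δλ ) = atan2(-0.2479, 0.9329) = -14.88°.
Adding 360° brings this into [0°, 360°): 345.1°.

345.1°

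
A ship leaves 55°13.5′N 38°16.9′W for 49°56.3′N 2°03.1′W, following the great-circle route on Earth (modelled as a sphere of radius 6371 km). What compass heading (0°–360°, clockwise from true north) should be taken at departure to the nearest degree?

88°

With φ₁ = 0.9639, φ₂ = 0.8716, Δλ = 0.6323 rad, the forward-azimuth formula gives
θ = atan2( sin Δλ cos φ₂ , cos φ₁ sin φ₂ − sin φ₁ cos φ₂ cos Δλ ) = atan2(0.3804, 0.0101) = 88.48°.
So the initial bearing is 88°.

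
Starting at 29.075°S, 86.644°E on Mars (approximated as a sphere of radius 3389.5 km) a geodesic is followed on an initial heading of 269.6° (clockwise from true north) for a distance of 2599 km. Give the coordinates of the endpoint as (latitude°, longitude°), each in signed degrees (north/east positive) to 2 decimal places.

-20.74°, 38.75°

Angular distance δ = d/R = 2599/3389.5 = 0.76678 rad; initial bearing θ = 4.7054 rad.
sin φ₂ = sin φ₁ cos δ + cos φ₁ sin δ cos θ = (-0.4860)(0.7201) + (0.8740)(0.6938)(-0.0070) = -0.3542, so φ₂ = -20.74°.
Δλ = atan2(sin θ sin δ cos φ₁, cos δ − sin φ₁ sin φ₂) = atan2(-0.6064, 0.5480) = -47.893°.
λ₂ = 86.644° − 47.893° = 38.75°.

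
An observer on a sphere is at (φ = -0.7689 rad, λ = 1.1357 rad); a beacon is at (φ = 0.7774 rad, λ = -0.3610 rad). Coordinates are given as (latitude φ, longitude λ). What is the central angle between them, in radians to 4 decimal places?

In radians: φ₁ = -0.7689, φ₂ = 0.7774, Δλ = -85.755° = -1.4967 rad.
cos c = sin φ₁ sin φ₂ + cos φ₁ cos φ₂ cos Δλ = (-0.6953)(0.7014) + (0.7187)(0.7127)(0.0740) = -0.44982,
so c = arccos(-0.44982) = 2.03736 rad.
So the angular separation is 2.0374 rad.

2.0374 rad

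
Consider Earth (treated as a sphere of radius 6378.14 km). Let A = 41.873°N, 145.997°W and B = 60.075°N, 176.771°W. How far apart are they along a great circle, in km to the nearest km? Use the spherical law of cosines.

Let φ₁ = 0.7308 rad, φ₂ = 1.0485 rad, and Δλ = -0.5371 rad.
cos c = sin φ₁ sin φ₂ + cos φ₁ cos φ₂ cos Δλ = (0.6675)(0.8667) + (0.7446)(0.4989)(0.8592) = 0.89766,
so c = arccos(0.89766) = 0.45638 rad.
Distance = R·c = 6378.14 × 0.4564 ≈ 2911 km.

2911 km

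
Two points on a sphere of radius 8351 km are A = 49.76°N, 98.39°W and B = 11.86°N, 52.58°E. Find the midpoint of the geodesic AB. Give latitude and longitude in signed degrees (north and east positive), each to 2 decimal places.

The central angle between A and B is δ = 1.9778 rad.
With f = 0.5, the slerp weights are sin((1−f)δ)/sin δ = 0.9098 and sin(fδ)/sin δ = 0.9098.
Weighted sum of the unit vectors: (0.9098)·(-0.0943,-0.6391,0.7633) + (0.9098)·(0.5947,0.7772,0.2055) = (0.4553, 0.1257, 0.8814).
Converting back: φ = atan2(z, √(x²+y²)) = 61.82°, λ = atan2(y, x) = 15.44°.

61.82°, 15.44°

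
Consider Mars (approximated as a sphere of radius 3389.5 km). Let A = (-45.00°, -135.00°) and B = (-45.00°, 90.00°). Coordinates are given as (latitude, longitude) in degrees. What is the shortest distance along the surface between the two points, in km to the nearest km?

Let φ₁ = -0.7854 rad, φ₂ = -0.7854 rad, and Δλ = -2.3562 rad.
Haversine: a = sin²(Δφ/2) + cos φ₁ cos φ₂ sin²(Δλ/2) = 0.0000 + (0.7071)(0.7071)(0.8536) = 0.42678.
Central angle c = 2·arcsin(√a) = 1.42382 rad.
Distance = R·c = 3389.5 × 1.4238 ≈ 4826 km.

4826 km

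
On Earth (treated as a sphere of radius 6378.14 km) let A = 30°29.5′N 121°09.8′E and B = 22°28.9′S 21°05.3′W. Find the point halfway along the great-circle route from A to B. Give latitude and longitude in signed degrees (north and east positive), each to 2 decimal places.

Central angle δ = 2.5385 rad. Interpolating on the sphere with fraction f = 0.5:
P = [sin((1−f)δ)·A + sin(fδ)·B] / sin δ = 1.6836·A + 1.6836·B in Cartesian coordinates,
giving P = (0.7007, 0.6817, 0.2105), i.e. latitude 12.15°, longitude 44.21°.

12.15°, 44.21°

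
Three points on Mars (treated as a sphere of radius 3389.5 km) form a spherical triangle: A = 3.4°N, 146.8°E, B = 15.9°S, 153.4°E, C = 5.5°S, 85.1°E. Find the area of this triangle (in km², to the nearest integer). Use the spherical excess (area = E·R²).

Side lengths (central angles): a = 1.1808, b = 1.0867, c = 0.3556 rad; semiperimeter s = 1.3115.
By l'Huilier's theorem, tan(E/4) = √[tan(s/2) tan((s−a)/2) tan((s−b)/2) tan((s−c)/2)], giving spherical excess E = 0.2169 rad.
Area = E·R² = 0.2169 × (3389.5)² ≈ 2491889 km².

2491889 km²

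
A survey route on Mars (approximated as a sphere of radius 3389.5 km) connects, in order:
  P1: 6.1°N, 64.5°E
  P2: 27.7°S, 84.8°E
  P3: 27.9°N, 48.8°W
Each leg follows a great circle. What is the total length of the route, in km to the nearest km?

10547 km

Leg P1→P2: central angle 0.6820 rad, distance 2311.7 km.
Leg P2→P3: central angle 2.4297 rad, distance 8235.5 km.
Total: 2311.7 + 8235.5 ≈ 10547 km.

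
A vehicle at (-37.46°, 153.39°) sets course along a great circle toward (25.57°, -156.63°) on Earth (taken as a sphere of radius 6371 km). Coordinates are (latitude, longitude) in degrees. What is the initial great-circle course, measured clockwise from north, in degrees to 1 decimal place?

With φ₁ = -0.6538, φ₂ = 0.4463, Δλ = 0.8723 rad, the forward-azimuth formula gives
θ = atan2( sin Δλ cos φ₂ , cos φ₁ sin φ₂ − sin φ₁ cos φ₂ cos Δλ ) = atan2(0.6908, 0.6954) = 44.81°.
So the initial bearing is 44.8°.

44.8°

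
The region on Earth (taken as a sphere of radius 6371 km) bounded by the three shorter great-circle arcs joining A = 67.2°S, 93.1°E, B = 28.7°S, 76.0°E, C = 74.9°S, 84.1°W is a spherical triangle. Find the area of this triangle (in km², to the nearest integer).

4792637 km²

Side lengths (central angles): a = 1.3194, b = 0.6613, c = 0.6957 rad; semiperimeter s = 1.3382.
By l'Huilier's theorem, tan(E/4) = √[tan(s/2) tan((s−a)/2) tan((s−b)/2) tan((s−c)/2)], giving spherical excess E = 0.1181 rad.
Area = E·R² = 0.1181 × (6371)² ≈ 4792637 km².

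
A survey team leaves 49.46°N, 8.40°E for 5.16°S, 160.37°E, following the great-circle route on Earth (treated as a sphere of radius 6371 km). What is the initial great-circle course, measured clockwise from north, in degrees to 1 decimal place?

37.5°

Δλ = 151.970° = 2.6524 rad.
y = sin Δλ · cos φ₂ = (0.4699)(0.9959) = 0.4680
x = cos φ₁ sin φ₂ − sin φ₁ cos φ₂ cos Δλ = (0.6500)(-0.0899) − (0.7600)(0.9959)(-0.8827) = 0.6096
θ = atan2(y, x) = 37.51°, so the bearing is 37.5°.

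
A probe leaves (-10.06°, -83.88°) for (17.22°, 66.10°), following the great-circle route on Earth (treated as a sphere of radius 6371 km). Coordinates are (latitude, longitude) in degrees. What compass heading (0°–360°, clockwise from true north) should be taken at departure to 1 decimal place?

72.9°

With φ₁ = -0.1756, φ₂ = 0.3005, Δλ = 2.6176 rad, the forward-azimuth formula gives
θ = atan2( sin Δλ cos φ₂ , cos φ₁ sin φ₂ − sin φ₁ cos φ₂ cos Δλ ) = atan2(0.4779, 0.1470) = 72.90°.
So the initial bearing is 72.9°.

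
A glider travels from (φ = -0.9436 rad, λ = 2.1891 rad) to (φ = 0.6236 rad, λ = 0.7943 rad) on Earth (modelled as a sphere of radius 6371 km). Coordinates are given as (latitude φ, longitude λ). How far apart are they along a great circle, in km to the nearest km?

12556 km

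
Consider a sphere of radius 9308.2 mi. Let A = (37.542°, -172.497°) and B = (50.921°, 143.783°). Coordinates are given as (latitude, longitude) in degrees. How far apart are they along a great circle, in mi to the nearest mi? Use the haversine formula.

In radians: φ₁ = 0.6552, φ₂ = 0.8887, Δλ = -43.720° = -0.7631 rad.
Haversine: a = sin²(Δφ/2) + cos φ₁ cos φ₂ sin²(Δλ/2) = 0.0136 + (0.7929)(0.6304)(0.1386) = 0.08287.
Central angle c = 2·arcsin(√a) = 0.58399 rad.
Distance = R·c = 9308.2 × 0.5840 ≈ 5436 mi.

5436 mi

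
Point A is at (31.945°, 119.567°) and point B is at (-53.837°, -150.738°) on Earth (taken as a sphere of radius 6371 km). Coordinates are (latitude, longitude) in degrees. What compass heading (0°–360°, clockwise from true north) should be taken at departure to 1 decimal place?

139.3°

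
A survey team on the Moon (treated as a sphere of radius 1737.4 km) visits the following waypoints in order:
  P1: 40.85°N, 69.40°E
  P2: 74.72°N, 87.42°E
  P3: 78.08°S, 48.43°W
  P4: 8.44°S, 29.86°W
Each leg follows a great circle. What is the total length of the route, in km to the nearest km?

Leg P1→P2: central angle 0.6085 rad, distance 1057.1 km.
Leg P2→P3: central angle 2.9564 rad, distance 5136.5 km.
Leg P3→P4: central angle 1.2268 rad, distance 2131.4 km.
Total: 1057.1 + 5136.5 + 2131.4 ≈ 8325 km.

8325 km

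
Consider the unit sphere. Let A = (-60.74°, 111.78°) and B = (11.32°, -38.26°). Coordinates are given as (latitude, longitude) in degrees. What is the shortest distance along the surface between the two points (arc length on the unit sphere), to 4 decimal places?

With latitudes φ₁ = -60.740°, φ₂ = 11.320° and longitude difference Δλ = -150.040°:
Haversine: a = sin²(Δφ/2) + cos φ₁ cos φ₂ sin²(Δλ/2) = 0.3460 + (0.4888)(0.9805)(0.9332) = 0.79323.
Central angle c = 2·arcsin(√a) = 2.19749 rad.
On the unit sphere the arc length equals the central angle: 2.1975.

2.1975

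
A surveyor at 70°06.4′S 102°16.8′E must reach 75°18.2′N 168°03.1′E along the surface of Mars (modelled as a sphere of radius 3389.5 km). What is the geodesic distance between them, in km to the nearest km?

8929 km

Let φ₁ = -1.2236 rad, φ₂ = 1.3143 rad, and Δλ = 1.1479 rad.
cos c = sin φ₁ sin φ₂ + cos φ₁ cos φ₂ cos Δλ = (-0.9403)(0.9673) + (0.3403)(0.2537)(0.4104) = -0.87414,
so c = arccos(-0.87414) = 2.63445 rad.
Distance = R·c = 3389.5 × 2.6345 ≈ 8929 km.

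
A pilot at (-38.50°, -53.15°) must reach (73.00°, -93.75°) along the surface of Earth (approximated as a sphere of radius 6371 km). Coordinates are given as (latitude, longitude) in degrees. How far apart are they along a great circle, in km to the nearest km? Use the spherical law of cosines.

12780 km

In radians: φ₁ = -0.6720, φ₂ = 1.2741, Δλ = -40.600° = -0.7086 rad.
cos c = sin φ₁ sin φ₂ + cos φ₁ cos φ₂ cos Δλ = (-0.6225)(0.9563) + (0.7826)(0.2924)(0.7593) = -0.42158,
so c = arccos(-0.42158) = 2.00599 rad.
Distance = R·c = 6371 × 2.0060 ≈ 12780 km.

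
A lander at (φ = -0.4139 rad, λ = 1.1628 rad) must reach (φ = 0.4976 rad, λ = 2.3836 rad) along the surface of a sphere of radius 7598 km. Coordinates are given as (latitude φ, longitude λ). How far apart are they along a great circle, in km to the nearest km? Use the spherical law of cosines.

With latitudes φ₁ = -23.715°, φ₂ = 28.510° and longitude difference Δλ = 69.947°:
cos c = sin φ₁ sin φ₂ + cos φ₁ cos φ₂ cos Δλ = (-0.4022)(0.4773) + (0.9156)(0.8787)(0.3429) = 0.08390,
so c = arccos(0.08390) = 1.48680 rad.
Distance = R·c = 7598 × 1.4868 ≈ 11297 km.

11297 km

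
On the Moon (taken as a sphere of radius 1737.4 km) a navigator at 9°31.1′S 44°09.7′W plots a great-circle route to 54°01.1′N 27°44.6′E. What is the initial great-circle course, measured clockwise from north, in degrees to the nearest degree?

34°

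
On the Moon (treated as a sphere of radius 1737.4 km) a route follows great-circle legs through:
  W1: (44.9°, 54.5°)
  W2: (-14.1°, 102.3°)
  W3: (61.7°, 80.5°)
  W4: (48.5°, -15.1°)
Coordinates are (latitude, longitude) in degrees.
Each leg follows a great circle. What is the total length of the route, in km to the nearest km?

6124 km

Leg W1→W2: central angle 1.2771 rad, distance 2218.8 km.
Leg W2→W3: central angle 1.3567 rad, distance 2357.2 km.
Leg W3→W4: central angle 0.8908 rad, distance 1547.7 km.
Total: 2218.8 + 2357.2 + 1547.7 ≈ 6124 km.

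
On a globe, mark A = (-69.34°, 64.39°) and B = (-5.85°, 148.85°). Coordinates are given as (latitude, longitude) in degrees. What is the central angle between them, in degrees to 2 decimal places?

82.57°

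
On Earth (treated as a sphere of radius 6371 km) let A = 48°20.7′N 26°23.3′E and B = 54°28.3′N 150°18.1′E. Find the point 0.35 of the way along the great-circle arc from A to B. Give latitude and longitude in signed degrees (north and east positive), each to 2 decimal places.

Central angle δ = 1.1674 rad. Interpolating on the sphere with fraction f = 0.35:
P = [sin((1−f)δ)·A + sin(fδ)·B] / sin δ = 0.7481·A + 0.4320·B in Cartesian coordinates,
giving P = (0.2274, 0.3454, 0.9105), i.e. latitude 65.58°, longitude 56.64°.

65.58°, 56.64°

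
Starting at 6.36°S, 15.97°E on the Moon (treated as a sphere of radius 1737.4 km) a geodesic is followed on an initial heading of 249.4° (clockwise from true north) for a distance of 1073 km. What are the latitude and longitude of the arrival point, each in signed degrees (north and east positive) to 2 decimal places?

-17.03°, -18.56°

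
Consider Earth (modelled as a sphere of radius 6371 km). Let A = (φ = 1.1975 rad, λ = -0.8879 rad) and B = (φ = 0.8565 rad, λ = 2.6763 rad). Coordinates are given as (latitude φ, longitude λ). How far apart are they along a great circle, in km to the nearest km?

In radians: φ₁ = 1.1975, φ₂ = 0.8565, Δλ = -155.786° = -2.7190 rad.
cos c = sin φ₁ sin φ₂ + cos φ₁ cos φ₂ cos Δλ = (0.9311)(0.7556) + (0.3647)(0.6551)(-0.9120) = 0.48564,
so c = arccos(0.48564) = 1.06371 rad.
Distance = R·c = 6371 × 1.0637 ≈ 6777 km.

6777 km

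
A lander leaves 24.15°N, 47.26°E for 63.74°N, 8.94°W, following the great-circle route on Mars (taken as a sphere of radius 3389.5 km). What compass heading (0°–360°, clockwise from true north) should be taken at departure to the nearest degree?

333°

With φ₁ = 0.4215, φ₂ = 1.1125, Δλ = -0.9809 rad, the forward-azimuth formula gives
θ = atan2( sin Δλ cos φ₂ , cos φ₁ sin φ₂ − sin φ₁ cos φ₂ cos Δλ ) = atan2(-0.3677, 0.7176) = -27.13°.
Adding 360° brings this into [0°, 360°): 333°.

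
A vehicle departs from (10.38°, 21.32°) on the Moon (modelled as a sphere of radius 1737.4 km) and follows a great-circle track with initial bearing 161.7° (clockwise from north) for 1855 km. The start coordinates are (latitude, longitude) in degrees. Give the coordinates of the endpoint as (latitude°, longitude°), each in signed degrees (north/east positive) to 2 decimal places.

Angular distance δ = d/R = 1855/1737.4 = 1.06769 rad; initial bearing θ = 2.8222 rad.
sin φ₂ = sin φ₁ cos δ + cos φ₁ sin δ cos θ = (0.1802)(0.4822) + (0.9836)(0.8761)(-0.9494) = -0.7313, so φ₂ = -47.00°.
Δλ = atan2(sin θ sin δ cos φ₁, cos δ − sin φ₁ sin φ₂) = atan2(0.2706, 0.6139) = 23.786°.
λ₂ = 21.320° + 23.786° = 45.11°.

-47.00°, 45.11°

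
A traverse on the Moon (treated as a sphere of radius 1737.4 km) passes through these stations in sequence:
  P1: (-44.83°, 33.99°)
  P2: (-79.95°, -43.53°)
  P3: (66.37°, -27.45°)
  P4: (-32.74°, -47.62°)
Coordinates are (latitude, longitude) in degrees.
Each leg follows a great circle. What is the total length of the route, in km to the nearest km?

Leg P1→P2: central angle 0.7656 rad, distance 1330.2 km.
Leg P2→P3: central angle 2.5587 rad, distance 4445.5 km.
Leg P3→P4: central angle 1.7508 rad, distance 3041.8 km.
Total: 1330.2 + 4445.5 + 3041.8 ≈ 8818 km.

8818 km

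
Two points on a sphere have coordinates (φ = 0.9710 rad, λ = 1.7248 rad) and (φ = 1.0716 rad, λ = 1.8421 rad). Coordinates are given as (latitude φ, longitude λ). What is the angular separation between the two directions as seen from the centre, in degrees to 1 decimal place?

6.7°

Let φ₁ = 0.9710 rad, φ₂ = 1.0716 rad, and Δλ = 0.1173 rad.
Haversine: a = sin²(Δφ/2) + cos φ₁ cos φ₂ sin²(Δλ/2) = 0.0025 + (0.5645)(0.4787)(0.0034) = 0.00346.
Central angle c = 2·arcsin(√a) = 0.11765 rad.
So the angular separation is 6.7°.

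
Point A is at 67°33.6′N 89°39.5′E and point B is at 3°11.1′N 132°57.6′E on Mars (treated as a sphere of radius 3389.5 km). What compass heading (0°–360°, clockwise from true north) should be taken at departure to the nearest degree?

134°

With φ₁ = 1.1791, φ₂ = 0.0556, Δλ = 0.7558 rad, the forward-azimuth formula gives
θ = atan2( sin Δλ cos φ₂ , cos φ₁ sin φ₂ − sin φ₁ cos φ₂ cos Δλ ) = atan2(0.6848, -0.6504) = 133.52°.
So the initial bearing is 134°.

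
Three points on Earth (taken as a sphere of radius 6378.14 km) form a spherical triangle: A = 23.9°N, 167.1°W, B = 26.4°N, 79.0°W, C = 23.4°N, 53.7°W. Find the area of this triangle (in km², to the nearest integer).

5195146 km²

Side lengths (central angles): a = 0.4033, b = 1.7440, c = 1.3620 rad; semiperimeter s = 1.7546.
By l'Huilier's theorem, tan(E/4) = √[tan(s/2) tan((s−a)/2) tan((s−b)/2) tan((s−c)/2)], giving spherical excess E = 0.1277 rad.
Area = E·R² = 0.1277 × (6378.14)² ≈ 5195146 km².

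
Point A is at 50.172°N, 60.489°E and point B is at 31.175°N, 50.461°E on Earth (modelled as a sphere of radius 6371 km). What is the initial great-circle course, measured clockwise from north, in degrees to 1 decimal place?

With φ₁ = 0.8757, φ₂ = 0.5441, Δλ = -0.1750 rad, the forward-azimuth formula gives
θ = atan2( sin Δλ cos φ₂ , cos φ₁ sin φ₂ − sin φ₁ cos φ₂ cos Δλ ) = atan2(-0.1490, -0.3155) = -154.72°.
Adding 360° brings this into [0°, 360°): 205.3°.

205.3°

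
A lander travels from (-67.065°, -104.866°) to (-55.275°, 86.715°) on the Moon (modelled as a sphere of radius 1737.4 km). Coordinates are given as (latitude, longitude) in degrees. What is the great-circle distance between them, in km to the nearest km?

1739 km

With latitudes φ₁ = -67.065°, φ₂ = -55.275° and longitude difference Δλ = -168.419°:
cos c = sin φ₁ sin φ₂ + cos φ₁ cos φ₂ cos Δλ = (-0.9209)(-0.8219) + (0.3897)(0.5696)(-0.9796) = 0.53946,
so c = arccos(0.53946) = 1.00100 rad.
Distance = R·c = 1737.4 × 1.0010 ≈ 1739 km.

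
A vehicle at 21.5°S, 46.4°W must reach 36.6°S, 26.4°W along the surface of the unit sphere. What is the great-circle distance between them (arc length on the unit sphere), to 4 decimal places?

0.4016

With latitudes φ₁ = -21.500°, φ₂ = -36.600° and longitude difference Δλ = 20.000°:
cos c = sin φ₁ sin φ₂ + cos φ₁ cos φ₂ cos Δλ = (-0.3665)(-0.5962) + (0.9304)(0.8028)(0.9397) = 0.92043,
so c = arccos(0.92043) = 0.40163 rad.
On the unit sphere the arc length equals the central angle: 0.4016.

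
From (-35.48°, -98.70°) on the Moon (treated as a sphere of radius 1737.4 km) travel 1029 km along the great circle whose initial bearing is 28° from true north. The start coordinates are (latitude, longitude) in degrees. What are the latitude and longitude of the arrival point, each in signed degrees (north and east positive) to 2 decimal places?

Angular distance δ = d/R = 1029/1737.4 = 0.59226 rad; initial bearing θ = 0.4887 rad.
sin φ₂ = sin φ₁ cos δ + cos φ₁ sin δ cos θ = (-0.5804)(0.8297) + (0.8143)(0.5582)(0.8829) = -0.0802, so φ₂ = -4.60°.
Δλ = atan2(sin θ sin δ cos φ₁, cos δ − sin φ₁ sin φ₂) = atan2(0.2134, 0.7831) = 15.244°.
λ₂ = -98.700° + 15.244° = -83.46°.

-4.60°, -83.46°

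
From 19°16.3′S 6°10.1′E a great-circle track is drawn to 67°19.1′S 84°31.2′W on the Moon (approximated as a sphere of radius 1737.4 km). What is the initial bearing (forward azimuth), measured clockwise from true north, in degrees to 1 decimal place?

203.8°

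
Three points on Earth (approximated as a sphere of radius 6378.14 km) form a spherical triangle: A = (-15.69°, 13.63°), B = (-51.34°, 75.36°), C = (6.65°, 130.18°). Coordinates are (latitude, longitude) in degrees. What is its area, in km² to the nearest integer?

34673346 km²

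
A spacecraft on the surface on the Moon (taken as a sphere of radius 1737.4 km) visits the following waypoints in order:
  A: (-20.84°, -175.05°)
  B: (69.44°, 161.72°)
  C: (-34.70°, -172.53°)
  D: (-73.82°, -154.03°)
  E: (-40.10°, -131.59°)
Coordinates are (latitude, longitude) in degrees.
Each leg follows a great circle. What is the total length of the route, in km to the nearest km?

Leg A→B: central angle 1.6023 rad, distance 2783.8 km.
Leg B→C: central angle 1.8473 rad, distance 3209.4 km.
Leg C→D: central angle 0.7013 rad, distance 1218.5 km.
Leg D→E: central angle 0.6170 rad, distance 1072.0 km.
Total: 2783.8 + 3209.4 + 1218.5 + 1072.0 ≈ 8284 km.

8284 km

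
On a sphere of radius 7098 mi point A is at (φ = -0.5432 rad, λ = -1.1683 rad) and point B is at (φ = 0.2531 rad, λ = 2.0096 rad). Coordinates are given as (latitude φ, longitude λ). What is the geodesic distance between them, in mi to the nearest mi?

20226 mi

Let φ₁ = -0.5432 rad, φ₂ = 0.2531 rad, and Δλ = -3.1053 rad.
cos c = sin φ₁ sin φ₂ + cos φ₁ cos φ₂ cos Δλ = (-0.5169)(0.2504) + (0.8561)(0.9681)(-0.9993) = -0.95767,
so c = arccos(-0.95767) = 2.84959 rad.
Distance = R·c = 7098 × 2.8496 ≈ 20226 mi.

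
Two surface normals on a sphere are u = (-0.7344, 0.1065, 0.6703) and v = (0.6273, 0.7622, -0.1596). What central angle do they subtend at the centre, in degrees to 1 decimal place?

119.1°

u·v = -0.4865; |u| = 1.0000, |v| = 1.0000.
cos θ = (u·v)/(|u||v|) = -0.4865, so θ = 119.1°.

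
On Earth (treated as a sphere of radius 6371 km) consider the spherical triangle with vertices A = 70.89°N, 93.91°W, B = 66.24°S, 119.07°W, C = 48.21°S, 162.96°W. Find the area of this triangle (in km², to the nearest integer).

45987453 km²

Side lengths (central angles): a = 0.5035, b = 2.2478, c = 2.4120 rad; semiperimeter s = 2.5817.
By l'Huilier's theorem, tan(E/4) = √[tan(s/2) tan((s−a)/2) tan((s−b)/2) tan((s−c)/2)], giving spherical excess E = 1.1330 rad.
Area = E·R² = 1.1330 × (6371)² ≈ 45987453 km².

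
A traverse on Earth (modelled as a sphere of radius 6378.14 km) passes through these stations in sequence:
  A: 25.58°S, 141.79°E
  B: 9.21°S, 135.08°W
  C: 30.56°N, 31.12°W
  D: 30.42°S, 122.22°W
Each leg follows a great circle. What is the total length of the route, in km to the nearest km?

Leg A→B: central angle 1.3943 rad, distance 8892.9 km.
Leg B→C: central angle 1.8613 rad, distance 11871.6 km.
Leg C→D: central angle 1.8460 rad, distance 11773.7 km.
Total: 8892.9 + 11871.6 + 11773.7 ≈ 32538 km.

32538 km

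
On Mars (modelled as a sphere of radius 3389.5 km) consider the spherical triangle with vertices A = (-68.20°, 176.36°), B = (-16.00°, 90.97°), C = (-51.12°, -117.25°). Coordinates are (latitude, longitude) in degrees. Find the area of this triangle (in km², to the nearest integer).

913679 km²

Side lengths (central angles): a = 1.8934, b = 0.6161, c = 1.2822 rad; semiperimeter s = 1.8959.
By l'Huilier's theorem, tan(E/4) = √[tan(s/2) tan((s−a)/2) tan((s−b)/2) tan((s−c)/2)], giving spherical excess E = 0.0795 rad.
Area = E·R² = 0.0795 × (3389.5)² ≈ 913679 km².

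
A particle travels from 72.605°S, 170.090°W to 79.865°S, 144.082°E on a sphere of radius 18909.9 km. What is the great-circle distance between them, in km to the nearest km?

With latitudes φ₁ = -72.605°, φ₂ = -79.865° and longitude difference Δλ = -45.828°:
cos c = sin φ₁ sin φ₂ + cos φ₁ cos φ₂ cos Δλ = (-0.9543)(-0.9844) + (0.2990)(0.1760)(0.6968) = 0.97603,
so c = arccos(0.97603) = 0.21938 rad.
Distance = R·c = 18909.9 × 0.2194 ≈ 4148 km.

4148 km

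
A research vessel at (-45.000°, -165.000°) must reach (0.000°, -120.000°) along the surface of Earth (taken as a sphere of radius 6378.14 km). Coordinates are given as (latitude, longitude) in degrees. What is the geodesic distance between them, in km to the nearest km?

6679 km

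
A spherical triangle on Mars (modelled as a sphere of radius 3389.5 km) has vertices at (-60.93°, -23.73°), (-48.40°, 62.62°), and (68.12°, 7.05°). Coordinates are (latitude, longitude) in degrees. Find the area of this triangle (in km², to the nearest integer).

Side lengths (central angles): a = 2.1580, b = 2.2856, c = 0.8310 rad; semiperimeter s = 2.6373.
By l'Huilier's theorem, tan(E/4) = √[tan(s/2) tan((s−a)/2) tan((s−b)/2) tan((s−c)/2)], giving spherical excess E = 1.7323 rad.
Area = E·R² = 1.7323 × (3389.5)² ≈ 19901847 km².

19901847 km²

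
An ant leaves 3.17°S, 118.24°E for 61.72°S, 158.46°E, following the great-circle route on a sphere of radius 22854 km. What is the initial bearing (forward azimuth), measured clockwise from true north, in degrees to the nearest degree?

160°

With φ₁ = -0.0553, φ₂ = -1.0772, Δλ = 0.7020 rad, the forward-azimuth formula gives
θ = atan2( sin Δλ cos φ₂ , cos φ₁ sin φ₂ − sin φ₁ cos φ₂ cos Δλ ) = atan2(0.3059, -0.8593) = 160.40°.
So the initial bearing is 160°.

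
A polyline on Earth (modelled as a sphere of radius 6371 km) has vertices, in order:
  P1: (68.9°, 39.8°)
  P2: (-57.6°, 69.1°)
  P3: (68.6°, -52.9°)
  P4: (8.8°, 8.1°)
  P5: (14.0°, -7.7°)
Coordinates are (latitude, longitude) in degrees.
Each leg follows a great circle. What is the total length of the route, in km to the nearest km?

Leg P1→P2: central angle 2.2389 rad, distance 14264.0 km.
Leg P2→P3: central angle 2.6675 rad, distance 16994.8 km.
Leg P3→P4: central angle 1.2480 rad, distance 7950.8 km.
Leg P4→P5: central angle 0.2850 rad, distance 1815.9 km.
Total: 14264.0 + 16994.8 + 7950.8 + 1815.9 ≈ 41026 km.

41026 km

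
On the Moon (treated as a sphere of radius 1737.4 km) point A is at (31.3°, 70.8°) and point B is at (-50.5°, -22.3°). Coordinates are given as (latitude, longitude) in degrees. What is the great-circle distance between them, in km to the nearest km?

With latitudes φ₁ = 31.300°, φ₂ = -50.500° and longitude difference Δλ = -93.100°:
cos c = sin φ₁ sin φ₂ + cos φ₁ cos φ₂ cos Δλ = (0.5195)(-0.7716) + (0.8545)(0.6361)(-0.0541) = -0.43027,
so c = arccos(-0.43027) = 2.01558 rad.
Distance = R·c = 1737.4 × 2.0156 ≈ 3502 km.

3502 km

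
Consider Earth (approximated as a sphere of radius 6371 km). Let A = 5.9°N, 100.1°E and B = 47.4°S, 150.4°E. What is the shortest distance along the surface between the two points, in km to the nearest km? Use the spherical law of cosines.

With latitudes φ₁ = 5.900°, φ₂ = -47.400° and longitude difference Δλ = 50.300°:
cos c = sin φ₁ sin φ₂ + cos φ₁ cos φ₂ cos Δλ = (0.1028)(-0.7361) + (0.9947)(0.6769)(0.6388) = 0.35441,
so c = arccos(0.35441) = 1.20851 rad.
Distance = R·c = 6371 × 1.2085 ≈ 7699 km.

7699 km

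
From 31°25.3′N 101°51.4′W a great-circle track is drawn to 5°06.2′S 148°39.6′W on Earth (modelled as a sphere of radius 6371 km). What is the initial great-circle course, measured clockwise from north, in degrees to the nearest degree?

Δλ = -46.803° = -0.8169 rad.
y = sin Δλ · cos φ₂ = (-0.7290)(0.9960) = -0.7261
x = cos φ₁ sin φ₂ − sin φ₁ cos φ₂ cos Δλ = (0.8534)(-0.0890) − (0.5213)(0.9960)(0.6845) = -0.4313
θ = atan2(y, x) = -120.71°; adding 360° gives 239°.

239°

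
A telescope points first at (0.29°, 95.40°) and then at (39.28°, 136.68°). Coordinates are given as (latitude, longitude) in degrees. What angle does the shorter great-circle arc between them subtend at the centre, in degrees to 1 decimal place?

With latitudes φ₁ = 0.290°, φ₂ = 39.280° and longitude difference Δλ = 41.280°:
cos c = sin φ₁ sin φ₂ + cos φ₁ cos φ₂ cos Δλ = (0.0051)(0.6331) + (1.0000)(0.7741)(0.7515) = 0.58490,
so c = arccos(0.58490) = 0.94604 rad.
So the angular separation is 54.2°.

54.2°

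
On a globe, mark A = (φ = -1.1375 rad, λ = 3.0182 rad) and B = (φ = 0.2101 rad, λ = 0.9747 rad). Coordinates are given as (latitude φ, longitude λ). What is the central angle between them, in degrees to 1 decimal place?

Let φ₁ = -1.1375 rad, φ₂ = 0.2101 rad, and Δλ = -2.0435 rad.
cos c = sin φ₁ sin φ₂ + cos φ₁ cos φ₂ cos Δλ = (-0.9076)(0.2086) + (0.4199)(0.9780)(-0.4553) = -0.37624,
so c = arccos(-0.37624) = 1.95653 rad.
So the angular separation is 112.1°.

112.1°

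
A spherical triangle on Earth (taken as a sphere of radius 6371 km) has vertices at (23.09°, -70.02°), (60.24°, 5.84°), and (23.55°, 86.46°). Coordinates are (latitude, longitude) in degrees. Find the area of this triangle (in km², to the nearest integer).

Side lengths (central angles): a = 1.1362, b = 2.2351, c = 1.1018 rad; semiperimeter s = 2.2366.
By l'Huilier's theorem, tan(E/4) = √[tan(s/2) tan((s−a)/2) tan((s−b)/2) tan((s−c)/2)], giving spherical excess E = 0.0968 rad.
Area = E·R² = 0.0968 × (6371)² ≈ 3927149 km².

3927149 km²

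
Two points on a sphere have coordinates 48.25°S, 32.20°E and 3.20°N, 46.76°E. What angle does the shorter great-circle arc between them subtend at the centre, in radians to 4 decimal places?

0.9250 rad

Let φ₁ = -0.8421 rad, φ₂ = 0.0559 rad, and Δλ = 0.2541 rad.
cos c = sin φ₁ sin φ₂ + cos φ₁ cos φ₂ cos Δλ = (-0.7461)(0.0558) + (0.6659)(0.9984)(0.9679) = 0.60185,
so c = arccos(0.60185) = 0.92499 rad.
So the angular separation is 0.9250 rad.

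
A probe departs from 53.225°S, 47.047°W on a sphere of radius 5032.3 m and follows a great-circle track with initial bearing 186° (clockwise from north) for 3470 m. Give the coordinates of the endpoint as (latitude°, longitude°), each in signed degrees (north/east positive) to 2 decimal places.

-85.40°, -171.07°

Angular distance δ = d/R = 3470/5032.3 = 0.68955 rad; initial bearing θ = 3.2463 rad.
sin φ₂ = sin φ₁ cos δ + cos φ₁ sin δ cos θ = (-0.8010)(0.7715) + (0.5987)(0.6362)(-0.9945) = -0.9968, so φ₂ = -85.40°.
Δλ = atan2(sin θ sin δ cos φ₁, cos δ − sin φ₁ sin φ₂) = atan2(-0.0398, -0.0269) = -124.022°.
λ₂ = -47.047° − 124.022° = -171.07°.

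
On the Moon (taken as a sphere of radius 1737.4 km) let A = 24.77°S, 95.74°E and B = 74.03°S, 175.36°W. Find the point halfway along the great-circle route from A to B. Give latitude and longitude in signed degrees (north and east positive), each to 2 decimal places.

-55.36°, 112.50°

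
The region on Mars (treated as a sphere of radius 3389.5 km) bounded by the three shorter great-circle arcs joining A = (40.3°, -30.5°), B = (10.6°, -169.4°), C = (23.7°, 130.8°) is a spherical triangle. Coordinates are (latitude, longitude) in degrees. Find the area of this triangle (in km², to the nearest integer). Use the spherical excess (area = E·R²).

Side lengths (central angles): a = 1.0161, b = 1.9840, c = 2.0330 rad; semiperimeter s = 2.5165.
By l'Huilier's theorem, tan(E/4) = √[tan(s/2) tan((s−a)/2) tan((s−b)/2) tan((s−c)/2)], giving spherical excess E = 1.6596 rad.
Area = E·R² = 1.6596 × (3389.5)² ≈ 19066531 km².

19066531 km²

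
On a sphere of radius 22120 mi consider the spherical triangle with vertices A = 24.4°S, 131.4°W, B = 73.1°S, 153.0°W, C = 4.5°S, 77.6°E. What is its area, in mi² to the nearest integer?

Side lengths (central angles): a = 1.6799, b = 2.4366, c = 0.8745 rad; semiperimeter s = 2.4955.
By l'Huilier's theorem, tan(E/4) = √[tan(s/2) tan((s−a)/2) tan((s−b)/2) tan((s−c)/2)], giving spherical excess E = 0.7891 rad.
Area = E·R² = 0.7891 × (22120)² ≈ 386092738 mi².

386092738 mi²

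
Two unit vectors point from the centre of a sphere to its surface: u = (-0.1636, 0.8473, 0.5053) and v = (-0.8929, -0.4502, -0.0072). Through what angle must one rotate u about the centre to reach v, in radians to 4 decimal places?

1.8121 rad

u·v = -0.2390; |u| = 1.0000, |v| = 1.0000.
cos θ = (u·v)/(|u||v|) = -0.2390, so θ = 1.8121 rad.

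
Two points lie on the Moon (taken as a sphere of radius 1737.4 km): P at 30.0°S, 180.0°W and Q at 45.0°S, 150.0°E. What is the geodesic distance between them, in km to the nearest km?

846 km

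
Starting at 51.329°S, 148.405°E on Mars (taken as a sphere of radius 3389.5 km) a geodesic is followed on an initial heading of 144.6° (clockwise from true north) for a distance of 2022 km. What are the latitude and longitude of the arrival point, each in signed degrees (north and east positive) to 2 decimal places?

-68.75°, -147.69°

Angular distance δ = d/R = 2022/3389.5 = 0.59655 rad; initial bearing θ = 2.5237 rad.
sin φ₂ = sin φ₁ cos δ + cos φ₁ sin δ cos θ = (-0.7807)(0.8273) + (0.6248)(0.5618)(-0.8151) = -0.9320, so φ₂ = -68.75°.
Δλ = atan2(sin θ sin δ cos φ₁, cos δ − sin φ₁ sin φ₂) = atan2(0.2033, 0.0996) = 63.905°.
λ₂ = 148.405° + 63.905° = 212.31° → -147.69° after wrapping to (−180°, 180°].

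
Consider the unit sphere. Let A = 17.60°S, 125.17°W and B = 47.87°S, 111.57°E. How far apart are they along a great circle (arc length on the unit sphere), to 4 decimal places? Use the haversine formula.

Let φ₁ = -0.3072 rad, φ₂ = -0.8355 rad, and Δλ = -2.1513 rad.
Haversine: a = sin²(Δφ/2) + cos φ₁ cos φ₂ sin²(Δλ/2) = 0.0682 + (0.9532)(0.6708)(0.7742) = 0.56322.
Central angle c = 2·arcsin(√a) = 1.69757 rad.
On the unit sphere the arc length equals the central angle: 1.6976.

1.6976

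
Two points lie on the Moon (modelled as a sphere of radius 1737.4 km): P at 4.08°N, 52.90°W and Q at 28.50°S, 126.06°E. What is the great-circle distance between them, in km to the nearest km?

In radians: φ₁ = 0.0712, φ₂ = -0.4974, Δλ = 178.960° = 3.1234 rad.
cos c = sin φ₁ sin φ₂ + cos φ₁ cos φ₂ cos Δλ = (0.0711)(-0.4772) + (0.9975)(0.8788)(-0.9998) = -0.91040,
so c = arccos(-0.91040) = 2.71503 rad.
Distance = R·c = 1737.4 × 2.7150 ≈ 4717 km.

4717 km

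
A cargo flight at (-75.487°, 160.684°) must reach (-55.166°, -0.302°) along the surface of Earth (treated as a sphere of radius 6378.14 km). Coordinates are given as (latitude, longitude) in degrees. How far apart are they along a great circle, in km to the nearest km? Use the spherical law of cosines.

In radians: φ₁ = -1.3175, φ₂ = -0.9628, Δλ = -160.986° = -2.8097 rad.
cos c = sin φ₁ sin φ₂ + cos φ₁ cos φ₂ cos Δλ = (-0.9681)(-0.8208) + (0.2506)(0.5712)(-0.9454) = 0.65929,
so c = arccos(0.65929) = 0.85093 rad.
Distance = R·c = 6378.14 × 0.8509 ≈ 5427 km.

5427 km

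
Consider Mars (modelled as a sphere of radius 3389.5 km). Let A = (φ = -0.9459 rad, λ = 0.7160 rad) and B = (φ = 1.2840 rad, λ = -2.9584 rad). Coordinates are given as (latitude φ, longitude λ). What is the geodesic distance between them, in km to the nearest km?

9287 km

In radians: φ₁ = -0.9459, φ₂ = 1.2840, Δλ = 149.472° = 2.6088 rad.
Haversine: a = sin²(Δφ/2) + cos φ₁ cos φ₂ sin²(Δλ/2) = 0.8062 + (0.5850)(0.2829)(0.9307) = 0.96022.
Central angle c = 2·arcsin(√a) = 2.74002 rad.
Distance = R·c = 3389.5 × 2.7400 ≈ 9287 km.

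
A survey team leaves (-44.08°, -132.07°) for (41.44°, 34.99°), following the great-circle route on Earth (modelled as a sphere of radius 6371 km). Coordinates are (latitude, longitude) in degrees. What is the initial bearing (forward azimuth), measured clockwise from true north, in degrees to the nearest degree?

101°

Δλ = 167.060° = 2.9157 rad.
y = sin Δλ · cos φ₂ = (0.2239)(0.7496) = 0.1679
x = cos φ₁ sin φ₂ − sin φ₁ cos φ₂ cos Δλ = (0.7184)(0.6618) − (-0.6957)(0.7496)(-0.9746) = -0.0328
θ = atan2(y, x) = 101.06°, so the bearing is 101°.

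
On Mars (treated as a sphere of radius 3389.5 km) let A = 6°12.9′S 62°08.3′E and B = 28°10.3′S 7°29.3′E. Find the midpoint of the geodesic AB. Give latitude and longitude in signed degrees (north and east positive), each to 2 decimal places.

The central angle between A and B is δ = 0.9786 rad.
With f = 0.5, the slerp weights are sin((1−f)δ)/sin δ = 0.5665 and sin(fδ)/sin δ = 0.5665.
Weighted sum of the unit vectors: (0.5665)·(0.4646,0.8789,-0.1083) + (0.5665)·(0.8740,0.1149,-0.4721) = (0.7583, 0.5629, -0.3288).
Converting back: φ = atan2(z, √(x²+y²)) = -19.19°, λ = atan2(y, x) = 36.59°.

-19.19°, 36.59°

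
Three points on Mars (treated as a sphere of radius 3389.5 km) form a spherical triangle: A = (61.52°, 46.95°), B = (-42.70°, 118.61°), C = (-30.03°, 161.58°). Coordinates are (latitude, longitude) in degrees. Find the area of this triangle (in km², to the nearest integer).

Side lengths (central angles): a = 0.6352, b = 2.2293, c = 2.0781 rad; semiperimeter s = 2.4713.
By l'Huilier's theorem, tan(E/4) = √[tan(s/2) tan((s−a)/2) tan((s−b)/2) tan((s−c)/2)], giving spherical excess E = 1.1716 rad.
Area = E·R² = 1.1716 × (3389.5)² ≈ 13460673 km².

13460673 km²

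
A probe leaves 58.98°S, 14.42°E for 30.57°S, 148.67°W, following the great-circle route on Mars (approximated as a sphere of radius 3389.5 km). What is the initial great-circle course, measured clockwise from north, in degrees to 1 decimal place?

With φ₁ = -1.0294, φ₂ = -0.5335, Δλ = -2.8465 rad, the forward-azimuth formula gives
θ = atan2( sin Δλ cos φ₂ , cos φ₁ sin φ₂ − sin φ₁ cos φ₂ cos Δλ ) = atan2(-0.2504, -0.9681) = -165.50°.
Adding 360° brings this into [0°, 360°): 194.5°.

194.5°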